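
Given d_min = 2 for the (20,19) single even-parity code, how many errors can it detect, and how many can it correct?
Detection only: up to d_min − 1 = 1 errors.
Correction: up to ⌊(d_min − 1)/2⌋ = ⌊1/2⌋ = 0 errors.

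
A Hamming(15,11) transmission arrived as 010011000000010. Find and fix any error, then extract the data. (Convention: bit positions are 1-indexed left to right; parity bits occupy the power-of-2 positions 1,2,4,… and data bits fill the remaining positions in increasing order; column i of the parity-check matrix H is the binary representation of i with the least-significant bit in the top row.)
Syndrome s = H · r^T (mod 2), r = 010011000000010:
  s[0] = (101010101010101)·(010011000000010) mod 2 = 0+0+0+0+1+0+0+0+0+0+0+0+0+0+0 mod 2 = 1
  s[1] = (011001100110011)·(010011000000010) mod 2 = 0+1+0+0+0+1+0+0+0+0+0+0+0+1+0 mod 2 = 1
  s[2] = (000111100001111)·(010011000000010) mod 2 = 0+0+0+0+1+1+0+0+0+0+0+0+0+1+0 mod 2 = 1
  s[3] = (000000011111111)·(010011000000010) mod 2 = 0+0+0+0+0+0+0+0+0+0+0+0+0+1+0 mod 2 = 1
Syndrome = 1111
Column 15 of H equals this syndrome → error at bit 15 (1-indexed).
Flip bit 15: 010011000000010 → 010011000000011
Extract data bits at positions {3,5,6,7,9,10,11,12,13,14,15}: 01100000011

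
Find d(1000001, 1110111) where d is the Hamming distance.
XOR = 0110110, count of 1s = 4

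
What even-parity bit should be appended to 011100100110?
Sum of data bits: 0+1+1+1+0+0+1+0+0+1+1+0 = 6.
6 mod 2 = 0, so parity bit = 0.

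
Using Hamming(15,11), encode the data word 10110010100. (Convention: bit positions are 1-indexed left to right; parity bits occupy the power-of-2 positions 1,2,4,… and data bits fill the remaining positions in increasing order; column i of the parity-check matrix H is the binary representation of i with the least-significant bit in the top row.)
Codeword c = d · G (mod 2), d = 10110010100:
  c[0] = d·G[:,0] = (10110010100)·(11011010101) mod 2 = 1+0+0+1+0+0+1+0+1+0+0 mod 2 = 0
  c[1] = d·G[:,1] = (10110010100)·(10110110011) mod 2 = 1+0+1+1+0+0+1+0+0+0+0 mod 2 = 0
  c[2] = d·G[:,2] = (10110010100)·(10000000000) mod 2 = 1+0+0+0+0+0+0+0+0+0+0 mod 2 = 1
  c[3] = d·G[:,3] = (10110010100)·(01110001111) mod 2 = 0+0+1+1+0+0+0+0+1+0+0 mod 2 = 1
  c[4] = d·G[:,4] = (10110010100)·(01000000000) mod 2 = 0+0+0+0+0+0+0+0+0+0+0 mod 2 = 0
  c[5] = d·G[:,5] = (10110010100)·(00100000000) mod 2 = 0+0+1+0+0+0+0+0+0+0+0 mod 2 = 1
  c[6] = d·G[:,6] = (10110010100)·(00010000000) mod 2 = 0+0+0+1+0+0+0+0+0+0+0 mod 2 = 1
  c[7] = d·G[:,7] = (10110010100)·(00001111111) mod 2 = 0+0+0+0+0+0+1+0+1+0+0 mod 2 = 0
  c[8] = d·G[:,8] = (10110010100)·(00001000000) mod 2 = 0+0+0+0+0+0+0+0+0+0+0 mod 2 = 0
  c[9] = d·G[:,9] = (10110010100)·(00000100000) mod 2 = 0+0+0+0+0+0+0+0+0+0+0 mod 2 = 0
  c[10] = d·G[:,10] = (10110010100)·(00000010000) mod 2 = 0+0+0+0+0+0+1+0+0+0+0 mod 2 = 1
  c[11] = d·G[:,11] = (10110010100)·(00000001000) mod 2 = 0+0+0+0+0+0+0+0+0+0+0 mod 2 = 0
  c[12] = d·G[:,12] = (10110010100)·(00000000100) mod 2 = 0+0+0+0+0+0+0+0+1+0+0 mod 2 = 1
  c[13] = d·G[:,13] = (10110010100)·(00000000010) mod 2 = 0+0+0+0+0+0+0+0+0+0+0 mod 2 = 0
  c[14] = d·G[:,14] = (10110010100)·(00000000001) mod 2 = 0+0+0+0+0+0+0+0+0+0+0 mod 2 = 0
Codeword = 001101100010100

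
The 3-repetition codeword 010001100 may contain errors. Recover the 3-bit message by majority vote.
Split into 3-bit blocks and majority-vote each:
  block 1 = 010: 1 ones, 2 zeros → 0
  block 2 = 001: 1 ones, 2 zeros → 0
  block 3 = 100: 1 ones, 2 zeros → 0
Decoded = 000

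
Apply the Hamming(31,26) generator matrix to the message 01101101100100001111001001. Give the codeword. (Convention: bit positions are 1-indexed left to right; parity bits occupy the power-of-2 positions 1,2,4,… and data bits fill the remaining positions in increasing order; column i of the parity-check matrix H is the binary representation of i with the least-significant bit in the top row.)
Codeword c = d · G (mod 2), d = 01101101100100001111001001:
  c[0] = d·G[:,0] = (01101101100100001111001001)·(11011010101101010101010101) mod 2 = 0+1+0+0+1+0+0+0+1+0+0+1+0+0+0+0+0+1+0+1+0+0+0+0+0+1 mod 2 = 1
  c[1] = d·G[:,1] = (01101101100100001111001001)·(10110110011011001100110011) mod 2 = 0+0+1+0+0+1+0+0+0+0+0+0+0+0+0+0+1+1+0+0+0+0+0+0+0+1 mod 2 = 1
  c[2] = d·G[:,2] = (01101101100100001111001001)·(10000000000000000000000000) mod 2 = 0+0+0+0+0+0+0+0+0+0+0+0+0+0+0+0+0+0+0+0+0+0+0+0+0+0 mod 2 = 0
  c[3] = d·G[:,3] = (01101101100100001111001001)·(01110001111000111100001111) mod 2 = 0+1+1+0+0+0+0+1+1+0+0+0+0+0+0+0+1+1+0+0+0+0+1+0+0+1 mod 2 = 0
  c[4] = d·G[:,4] = (01101101100100001111001001)·(01000000000000000000000000) mod 2 = 0+1+0+0+0+0+0+0+0+0+0+0+0+0+0+0+0+0+0+0+0+0+0+0+0+0 mod 2 = 1
  c[5] = d·G[:,5] = (01101101100100001111001001)·(00100000000000000000000000) mod 2 = 0+0+1+0+0+0+0+0+0+0+0+0+0+0+0+0+0+0+0+0+0+0+0+0+0+0 mod 2 = 1
  c[6] = d·G[:,6] = (01101101100100001111001001)·(00010000000000000000000000) mod 2 = 0+0+0+0+0+0+0+0+0+0+0+0+0+0+0+0+0+0+0+0+0+0+0+0+0+0 mod 2 = 0
  c[7] = d·G[:,7] = (01101101100100001111001001)·(00001111111000000011111111) mod 2 = 0+0+0+0+1+1+0+1+1+0+0+0+0+0+0+0+0+0+1+1+0+0+1+0+0+1 mod 2 = 0
  c[8] = d·G[:,8] = (01101101100100001111001001)·(00001000000000000000000000) mod 2 = 0+0+0+0+1+0+0+0+0+0+0+0+0+0+0+0+0+0+0+0+0+0+0+0+0+0 mod 2 = 1
  c[9] = d·G[:,9] = (01101101100100001111001001)·(00000100000000000000000000) mod 2 = 0+0+0+0+0+1+0+0+0+0+0+0+0+0+0+0+0+0+0+0+0+0+0+0+0+0 mod 2 = 1
  c[10] = d·G[:,10] = (01101101100100001111001001)·(00000010000000000000000000) mod 2 = 0+0+0+0+0+0+0+0+0+0+0+0+0+0+0+0+0+0+0+0+0+0+0+0+0+0 mod 2 = 0
  c[11] = d·G[:,11] = (01101101100100001111001001)·(00000001000000000000000000) mod 2 = 0+0+0+0+0+0+0+1+0+0+0+0+0+0+0+0+0+0+0+0+0+0+0+0+0+0 mod 2 = 1
  c[12] = d·G[:,12] = (01101101100100001111001001)·(00000000100000000000000000) mod 2 = 0+0+0+0+0+0+0+0+1+0+0+0+0+0+0+0+0+0+0+0+0+0+0+0+0+0 mod 2 = 1
  c[13] = d·G[:,13] = (01101101100100001111001001)·(00000000010000000000000000) mod 2 = 0+0+0+0+0+0+0+0+0+0+0+0+0+0+0+0+0+0+0+0+0+0+0+0+0+0 mod 2 = 0
  c[14] = d·G[:,14] = (01101101100100001111001001)·(00000000001000000000000000) mod 2 = 0+0+0+0+0+0+0+0+0+0+0+0+0+0+0+0+0+0+0+0+0+0+0+0+0+0 mod 2 = 0
  c[15] = d·G[:,15] = (01101101100100001111001001)·(00000000000111111111111111) mod 2 = 0+0+0+0+0+0+0+0+0+0+0+1+0+0+0+0+1+1+1+1+0+0+1+0+0+1 mod 2 = 1
  c[16] = d·G[:,16] = (01101101100100001111001001)·(00000000000100000000000000) mod 2 = 0+0+0+0+0+0+0+0+0+0+0+1+0+0+0+0+0+0+0+0+0+0+0+0+0+0 mod 2 = 1
  c[17] = d·G[:,17] = (01101101100100001111001001)·(00000000000010000000000000) mod 2 = 0+0+0+0+0+0+0+0+0+0+0+0+0+0+0+0+0+0+0+0+0+0+0+0+0+0 mod 2 = 0
  c[18] = d·G[:,18] = (01101101100100001111001001)·(00000000000001000000000000) mod 2 = 0+0+0+0+0+0+0+0+0+0+0+0+0+0+0+0+0+0+0+0+0+0+0+0+0+0 mod 2 = 0
  c[19] = d·G[:,19] = (01101101100100001111001001)·(00000000000000100000000000) mod 2 = 0+0+0+0+0+0+0+0+0+0+0+0+0+0+0+0+0+0+0+0+0+0+0+0+0+0 mod 2 = 0
  c[20] = d·G[:,20] = (01101101100100001111001001)·(00000000000000010000000000) mod 2 = 0+0+0+0+0+0+0+0+0+0+0+0+0+0+0+0+0+0+0+0+0+0+0+0+0+0 mod 2 = 0
  c[21] = d·G[:,21] = (01101101100100001111001001)·(00000000000000001000000000) mod 2 = 0+0+0+0+0+0+0+0+0+0+0+0+0+0+0+0+1+0+0+0+0+0+0+0+0+0 mod 2 = 1
  c[22] = d·G[:,22] = (01101101100100001111001001)·(00000000000000000100000000) mod 2 = 0+0+0+0+0+0+0+0+0+0+0+0+0+0+0+0+0+1+0+0+0+0+0+0+0+0 mod 2 = 1
  c[23] = d·G[:,23] = (01101101100100001111001001)·(00000000000000000010000000) mod 2 = 0+0+0+0+0+0+0+0+0+0+0+0+0+0+0+0+0+0+1+0+0+0+0+0+0+0 mod 2 = 1
  c[24] = d·G[:,24] = (01101101100100001111001001)·(00000000000000000001000000) mod 2 = 0+0+0+0+0+0+0+0+0+0+0+0+0+0+0+0+0+0+0+1+0+0+0+0+0+0 mod 2 = 1
  c[25] = d·G[:,25] = (01101101100100001111001001)·(00000000000000000000100000) mod 2 = 0+0+0+0+0+0+0+0+0+0+0+0+0+0+0+0+0+0+0+0+0+0+0+0+0+0 mod 2 = 0
  c[26] = d·G[:,26] = (01101101100100001111001001)·(00000000000000000000010000) mod 2 = 0+0+0+0+0+0+0+0+0+0+0+0+0+0+0+0+0+0+0+0+0+0+0+0+0+0 mod 2 = 0
  c[27] = d·G[:,27] = (01101101100100001111001001)·(00000000000000000000001000) mod 2 = 0+0+0+0+0+0+0+0+0+0+0+0+0+0+0+0+0+0+0+0+0+0+1+0+0+0 mod 2 = 1
  c[28] = d·G[:,28] = (01101101100100001111001001)·(00000000000000000000000100) mod 2 = 0+0+0+0+0+0+0+0+0+0+0+0+0+0+0+0+0+0+0+0+0+0+0+0+0+0 mod 2 = 0
  c[29] = d·G[:,29] = (01101101100100001111001001)·(00000000000000000000000010) mod 2 = 0+0+0+0+0+0+0+0+0+0+0+0+0+0+0+0+0+0+0+0+0+0+0+0+0+0 mod 2 = 0
  c[30] = d·G[:,30] = (01101101100100001111001001)·(00000000000000000000000001) mod 2 = 0+0+0+0+0+0+0+0+0+0+0+0+0+0+0+0+0+0+0+0+0+0+0+0+0+1 mod 2 = 1
Codeword = 1100110011011001100001111001001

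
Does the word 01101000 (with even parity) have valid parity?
Sum of all bits: 0+1+1+0+1+0+0+0 = 3; 3 mod 2 = 1. Result is 1 → parity error detected.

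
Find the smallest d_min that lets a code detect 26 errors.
Detecting e errors requires d_min ≥ e + 1 = 26 + 1 = 27.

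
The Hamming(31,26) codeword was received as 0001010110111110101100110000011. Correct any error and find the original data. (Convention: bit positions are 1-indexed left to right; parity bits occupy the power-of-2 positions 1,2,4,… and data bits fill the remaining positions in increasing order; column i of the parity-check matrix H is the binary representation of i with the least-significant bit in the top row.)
Syndrome s = H · r^T (mod 2), r = 0001010110111110101100110000011:
  s[0] = (1010101010101010101010101010101)·(0001010110111110101100110000011) mod 2 = 0+0+0+0+0+0+0+0+1+0+1+0+1+0+1+0+1+0+1+0+0+0+1+0+0+0+0+0+0+0+1 mod 2 = 0
  s[1] = (0110011001100110011001100110011)·(0001010110111110101100110000011) mod 2 = 0+0+0+0+0+1+0+0+0+0+1+0+0+1+1+0+0+0+1+0+0+0+1+0+0+0+0+0+0+1+1 mod 2 = 0
  s[2] = (0001111000011110000111100001111)·(0001010110111110101100110000011) mod 2 = 0+0+0+1+0+1+0+0+0+0+0+1+1+1+1+0+0+0+0+1+0+0+1+0+0+0+0+0+0+1+1 mod 2 = 0
  s[3] = (0000000111111110000000011111111)·(0001010110111110101100110000011) mod 2 = 0+0+0+0+0+0+0+1+1+0+1+1+1+1+1+0+0+0+0+0+0+0+0+1+0+0+0+0+0+1+1 mod 2 = 0
  s[4] = (0000000000000001111111111111111)·(0001010110111110101100110000011) mod 2 = 0+0+0+0+0+0+0+0+0+0+0+0+0+0+0+0+1+0+1+1+0+0+1+1+0+0+0+0+0+1+1 mod 2 = 1
Syndrome = 00001
Column 16 of H equals this syndrome → error at bit 16 (1-indexed).
Flip bit 16: 0001010110111110101100110000011 → 0001010110111111101100110000011
Extract data bits at positions {3,5,6,7,9,10,11,12,13,14,15,17,18,19,20,21,22,23,24,25,26,27,28,29,30,31}: 00101011111101100110000011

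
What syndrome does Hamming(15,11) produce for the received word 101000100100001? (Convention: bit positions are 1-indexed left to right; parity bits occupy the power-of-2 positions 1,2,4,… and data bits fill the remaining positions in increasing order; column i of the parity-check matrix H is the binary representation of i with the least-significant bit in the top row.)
Syndrome s = H · r^T (mod 2), r = 101000100100001:
  s[0] = (101010101010101)·(101000100100001) mod 2 = 1+0+1+0+0+0+1+0+0+0+0+0+0+0+1 mod 2 = 0
  s[1] = (011001100110011)·(101000100100001) mod 2 = 0+0+1+0+0+0+1+0+0+1+0+0+0+0+1 mod 2 = 0
  s[2] = (000111100001111)·(101000100100001) mod 2 = 0+0+0+0+0+0+1+0+0+0+0+0+0+0+1 mod 2 = 0
  s[3] = (000000011111111)·(101000100100001) mod 2 = 0+0+0+0+0+0+0+0+0+1+0+0+0+0+1 mod 2 = 0
Syndrome = 0000
s = 0: no error detected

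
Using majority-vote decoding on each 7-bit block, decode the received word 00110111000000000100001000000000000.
Split into 7-bit blocks and majority-vote each:
  block 1 = 0011011: 4 ones, 3 zeros → 1
  block 2 = 1000000: 1 ones, 6 zeros → 0
  block 3 = 0001000: 1 ones, 6 zeros → 0
  block 4 = 0100000: 1 ones, 6 zeros → 0
  block 5 = 0000000: 0 ones, 7 zeros → 0
Decoded = 10000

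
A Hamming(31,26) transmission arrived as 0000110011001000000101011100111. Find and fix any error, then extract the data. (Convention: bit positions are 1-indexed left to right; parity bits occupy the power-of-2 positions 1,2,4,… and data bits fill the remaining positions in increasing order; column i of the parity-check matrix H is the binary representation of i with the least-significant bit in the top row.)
Syndrome s = H · r^T (mod 2), r = 0000110011001000000101011100111:
  s[0] = (1010101010101010101010101010101)·(0000110011001000000101011100111) mod 2 = 0+0+0+0+1+0+0+0+1+0+0+0+1+0+0+0+0+0+0+0+0+0+0+0+1+0+0+0+1+0+1 mod 2 = 0
  s[1] = (0110011001100110011001100110011)·(0000110011001000000101011100111) mod 2 = 0+0+0+0+0+1+0+0+0+1+0+0+0+0+0+0+0+0+0+0+0+1+0+0+0+1+0+0+0+1+1 mod 2 = 0
  s[2] = (0001111000011110000111100001111)·(0000110011001000000101011100111) mod 2 = 0+0+0+0+1+1+0+0+0+0+0+0+1+0+0+0+0+0+0+1+0+1+0+0+0+0+0+0+1+1+1 mod 2 = 0
  s[3] = (0000000111111110000000011111111)·(0000110011001000000101011100111) mod 2 = 0+0+0+0+0+0+0+0+1+1+0+0+1+0+0+0+0+0+0+0+0+0+0+1+1+1+0+0+1+1+1 mod 2 = 1
  s[4] = (0000000000000001111111111111111)·(0000110011001000000101011100111) mod 2 = 0+0+0+0+0+0+0+0+0+0+0+0+0+0+0+0+0+0+0+1+0+1+0+1+1+1+0+0+1+1+1 mod 2 = 0
Syndrome = 00010
Column 8 of H equals this syndrome → error at bit 8 (1-indexed).
Flip bit 8: 0000110011001000000101011100111 → 0000110111001000000101011100111
Extract data bits at positions {3,5,6,7,9,10,11,12,13,14,15,17,18,19,20,21,22,23,24,25,26,27,28,29,30,31}: 01101100100000101011100111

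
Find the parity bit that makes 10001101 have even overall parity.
Sum of data bits: 1+0+0+0+1+1+0+1 = 4.
4 mod 2 = 0, so parity bit = 0.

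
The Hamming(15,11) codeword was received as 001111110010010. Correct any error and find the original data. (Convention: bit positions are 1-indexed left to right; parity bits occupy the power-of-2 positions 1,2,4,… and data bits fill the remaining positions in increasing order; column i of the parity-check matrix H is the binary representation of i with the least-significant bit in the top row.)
Syndrome s = H · r^T (mod 2), r = 001111110010010:
  s[0] = (101010101010101)·(001111110010010) mod 2 = 0+0+1+0+1+0+1+0+0+0+1+0+0+0+0 mod 2 = 0
  s[1] = (011001100110011)·(001111110010010) mod 2 = 0+0+1+0+0+1+1+0+0+0+1+0+0+1+0 mod 2 = 1
  s[2] = (000111100001111)·(001111110010010) mod 2 = 0+0+0+1+1+1+1+0+0+0+0+0+0+1+0 mod 2 = 1
  s[3] = (000000011111111)·(001111110010010) mod 2 = 0+0+0+0+0+0+0+1+0+0+1+0+0+1+0 mod 2 = 1
Syndrome = 0111
Column 14 of H equals this syndrome → error at bit 14 (1-indexed).
Flip bit 14: 001111110010010 → 001111110010000
Extract data bits at positions {3,5,6,7,9,10,11,12,13,14,15}: 11110010000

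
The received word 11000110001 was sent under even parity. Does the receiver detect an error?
Sum of received bits: 1+1+0+0+0+1+1+0+0+0+1 = 5; 5 mod 2 = 1. Result is 1 ≠ 0 → error detected.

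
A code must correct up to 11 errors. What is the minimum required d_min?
Correcting t errors requires d_min ≥ 2t + 1 = 2·11 + 1 = 23.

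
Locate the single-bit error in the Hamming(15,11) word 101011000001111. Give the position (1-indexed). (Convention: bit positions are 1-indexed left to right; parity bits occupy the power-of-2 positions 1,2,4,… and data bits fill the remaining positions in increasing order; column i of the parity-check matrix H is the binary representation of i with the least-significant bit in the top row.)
Syndrome s = H · r^T (mod 2), r = 101011000001111:
  s[0] = (101010101010101)·(101011000001111) mod 2 = 1+0+1+0+1+0+0+0+0+0+0+0+1+0+1 mod 2 = 1
  s[1] = (011001100110011)·(101011000001111) mod 2 = 0+0+1+0+0+1+0+0+0+0+0+0+0+1+1 mod 2 = 0
  s[2] = (000111100001111)·(101011000001111) mod 2 = 0+0+0+0+1+1+0+0+0+0+0+1+1+1+1 mod 2 = 0
  s[3] = (000000011111111)·(101011000001111) mod 2 = 0+0+0+0+0+0+0+0+0+0+0+1+1+1+1 mod 2 = 0
Syndrome = 1000
Column i of H is the binary representation of i, so the syndrome is the binary index of the flipped bit.
Read s = 1000 with s[0] as LSB: 1·2^0 + 0·2^1 + 0·2^2 + 0·2^3 = 1.
Error is at bit position 1.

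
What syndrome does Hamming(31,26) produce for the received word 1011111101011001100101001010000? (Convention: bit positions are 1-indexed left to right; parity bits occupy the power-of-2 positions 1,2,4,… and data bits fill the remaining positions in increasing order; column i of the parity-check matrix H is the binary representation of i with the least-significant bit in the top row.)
Syndrome s = H · r^T (mod 2), r = 1011111101011001100101001010000:
  s[0] = (1010101010101010101010101010101)·(1011111101011001100101001010000) mod 2 = 1+0+1+0+1+0+1+0+0+0+0+0+1+0+0+0+1+0+0+0+0+0+0+0+1+0+1+0+0+0+0 mod 2 = 0
  s[1] = (0110011001100110011001100110011)·(1011111101011001100101001010000) mod 2 = 0+0+1+0+0+1+1+0+0+1+0+0+0+0+0+0+0+0+0+0+0+1+0+0+0+0+1+0+0+0+0 mod 2 = 0
  s[2] = (0001111000011110000111100001111)·(1011111101011001100101001010000) mod 2 = 0+0+0+1+1+1+1+0+0+0+0+1+1+0+0+0+0+0+0+1+0+1+0+0+0+0+0+0+0+0+0 mod 2 = 0
  s[3] = (0000000111111110000000011111111)·(1011111101011001100101001010000) mod 2 = 0+0+0+0+0+0+0+1+0+1+0+1+1+0+0+0+0+0+0+0+0+0+0+0+1+0+1+0+0+0+0 mod 2 = 0
  s[4] = (0000000000000001111111111111111)·(1011111101011001100101001010000) mod 2 = 0+0+0+0+0+0+0+0+0+0+0+0+0+0+0+1+1+0+0+1+0+1+0+0+1+0+1+0+0+0+0 mod 2 = 0
Syndrome = 00000
s = 0: no error detected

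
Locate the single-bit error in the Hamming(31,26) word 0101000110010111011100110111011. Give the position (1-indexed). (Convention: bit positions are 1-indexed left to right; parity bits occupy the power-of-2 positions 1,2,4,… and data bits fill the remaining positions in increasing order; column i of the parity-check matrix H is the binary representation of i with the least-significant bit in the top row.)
Syndrome s = H · r^T (mod 2), r = 0101000110010111011100110111011:
  s[0] = (1010101010101010101010101010101)·(0101000110010111011100110111011) mod 2 = 0+0+0+0+0+0+0+0+1+0+0+0+0+0+1+0+0+0+1+0+0+0+1+0+0+0+1+0+0+0+1 mod 2 = 0
  s[1] = (0110011001100110011001100110011)·(0101000110010111011100110111011) mod 2 = 0+1+0+0+0+0+0+0+0+0+0+0+0+1+1+0+0+1+1+0+0+0+1+0+0+1+1+0+0+1+1 mod 2 = 0
  s[2] = (0001111000011110000111100001111)·(0101000110010111011100110111011) mod 2 = 0+0+0+1+0+0+0+0+0+0+0+1+0+1+1+0+0+0+0+1+0+0+1+0+0+0+0+1+0+1+1 mod 2 = 1
  s[3] = (0000000111111110000000011111111)·(0101000110010111011100110111011) mod 2 = 0+0+0+0+0+0+0+1+1+0+0+1+0+1+1+0+0+0+0+0+0+0+0+1+0+1+1+1+0+1+1 mod 2 = 1
  s[4] = (0000000000000001111111111111111)·(0101000110010111011100110111011) mod 2 = 0+0+0+0+0+0+0+0+0+0+0+0+0+0+0+1+0+1+1+1+0+0+1+1+0+1+1+1+0+1+1 mod 2 = 1
Syndrome = 00111
Column i of H is the binary representation of i, so the syndrome is the binary index of the flipped bit.
Read s = 00111 with s[0] as LSB: 0·2^0 + 0·2^1 + 1·2^2 + 1·2^3 + 1·2^4 = 28.
Error is at bit position 28.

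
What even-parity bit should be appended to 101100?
Sum of data bits: 1+0+1+1+0+0 = 3.
3 mod 2 = 1, so parity bit = 1.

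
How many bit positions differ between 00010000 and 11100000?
XOR = 11110000, count of 1s = 4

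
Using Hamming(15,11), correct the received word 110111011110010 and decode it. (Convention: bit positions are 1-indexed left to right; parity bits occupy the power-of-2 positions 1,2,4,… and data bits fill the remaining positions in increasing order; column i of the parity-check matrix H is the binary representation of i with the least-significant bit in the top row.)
Syndrome s = H · r^T (mod 2), r = 110111011110010:
  s[0] = (101010101010101)·(110111011110010) mod 2 = 1+0+0+0+1+0+0+0+1+0+1+0+0+0+0 mod 2 = 0
  s[1] = (011001100110011)·(110111011110010) mod 2 = 0+1+0+0+0+1+0+0+0+1+1+0+0+1+0 mod 2 = 1
  s[2] = (000111100001111)·(110111011110010) mod 2 = 0+0+0+1+1+1+0+0+0+0+0+0+0+1+0 mod 2 = 0
  s[3] = (000000011111111)·(110111011110010) mod 2 = 0+0+0+0+0+0+0+1+1+1+1+0+0+1+0 mod 2 = 1
Syndrome = 0101
Column 10 of H equals this syndrome → error at bit 10 (1-indexed).
Flip bit 10: 110111011110010 → 110111011010010
Extract data bits at positions {3,5,6,7,9,10,11,12,13,14,15}: 01101010010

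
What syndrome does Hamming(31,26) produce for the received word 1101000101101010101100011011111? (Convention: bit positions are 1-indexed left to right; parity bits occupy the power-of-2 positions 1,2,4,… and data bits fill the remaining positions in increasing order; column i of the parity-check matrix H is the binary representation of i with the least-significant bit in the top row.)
Syndrome s = H · r^T (mod 2), r = 1101000101101010101100011011111:
  s[0] = (1010101010101010101010101010101)·(1101000101101010101100011011111) mod 2 = 1+0+0+0+0+0+0+0+0+0+1+0+1+0+1+0+1+0+1+0+0+0+0+0+1+0+1+0+1+0+1 mod 2 = 0
  s[1] = (0110011001100110011001100110011)·(1101000101101010101100011011111) mod 2 = 0+1+0+0+0+0+0+0+0+1+1+0+0+0+1+0+0+0+1+0+0+0+0+0+0+0+1+0+0+1+1 mod 2 = 0
  s[2] = (0001111000011110000111100001111)·(1101000101101010101100011011111) mod 2 = 0+0+0+1+0+0+0+0+0+0+0+0+1+0+1+0+0+0+0+1+0+0+0+0+0+0+0+1+1+1+1 mod 2 = 0
  s[3] = (0000000111111110000000011111111)·(1101000101101010101100011011111) mod 2 = 0+0+0+0+0+0+0+1+0+1+1+0+1+0+1+0+0+0+0+0+0+0+0+1+1+0+1+1+1+1+1 mod 2 = 0
  s[4] = (0000000000000001111111111111111)·(1101000101101010101100011011111) mod 2 = 0+0+0+0+0+0+0+0+0+0+0+0+0+0+0+0+1+0+1+1+0+0+0+1+1+0+1+1+1+1+1 mod 2 = 0
Syndrome = 00000
s = 0: no error detected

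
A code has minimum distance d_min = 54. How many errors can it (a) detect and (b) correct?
(a) Detection requires d_min ≥ e+1, so e ≤ d_min − 1 = 53.
(b) Correction requires d_min ≥ 2t+1, so t ≤ ⌊(d_min − 1)/2⌋ = ⌊53/2⌋ = 26.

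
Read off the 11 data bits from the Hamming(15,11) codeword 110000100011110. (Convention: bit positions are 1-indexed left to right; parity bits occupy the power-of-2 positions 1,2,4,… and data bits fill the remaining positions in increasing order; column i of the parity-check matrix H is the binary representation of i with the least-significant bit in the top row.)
Parity bits occupy power-of-2 positions; data bits are at positions {3,5,6,7,9,10,11,12,13,14,15} (1-indexed).
Extract: c[3]=0 c[5]=0 c[6]=0 c[7]=1 c[9]=0 c[10]=0 c[11]=1 c[12]=1 c[13]=1 c[14]=1 c[15]=0
Data = 00010011110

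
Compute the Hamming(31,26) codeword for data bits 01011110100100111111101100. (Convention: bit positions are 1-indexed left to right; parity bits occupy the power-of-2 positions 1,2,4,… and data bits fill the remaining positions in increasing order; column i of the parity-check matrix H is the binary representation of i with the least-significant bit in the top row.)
Codeword c = d · G (mod 2), d = 01011110100100111111101100:
  c[0] = d·G[:,0] = (01011110100100111111101100)·(11011010101101010101010101) mod 2 = 0+1+0+1+1+0+1+0+1+0+0+1+0+0+0+1+0+1+0+1+0+0+0+1+0+0 mod 2 = 0
  c[1] = d·G[:,1] = (01011110100100111111101100)·(10110110011011001100110011) mod 2 = 0+0+0+1+0+1+1+0+0+0+0+0+0+0+0+0+1+1+0+0+1+0+0+0+0+0 mod 2 = 0
  c[2] = d·G[:,2] = (01011110100100111111101100)·(10000000000000000000000000) mod 2 = 0+0+0+0+0+0+0+0+0+0+0+0+0+0+0+0+0+0+0+0+0+0+0+0+0+0 mod 2 = 0
  c[3] = d·G[:,3] = (01011110100100111111101100)·(01110001111000111100001111) mod 2 = 0+1+0+1+0+0+0+0+1+0+0+0+0+0+1+1+1+1+0+0+0+0+1+1+0+0 mod 2 = 1
  c[4] = d·G[:,4] = (01011110100100111111101100)·(01000000000000000000000000) mod 2 = 0+1+0+0+0+0+0+0+0+0+0+0+0+0+0+0+0+0+0+0+0+0+0+0+0+0 mod 2 = 1
  c[5] = d·G[:,5] = (01011110100100111111101100)·(00100000000000000000000000) mod 2 = 0+0+0+0+0+0+0+0+0+0+0+0+0+0+0+0+0+0+0+0+0+0+0+0+0+0 mod 2 = 0
  c[6] = d·G[:,6] = (01011110100100111111101100)·(00010000000000000000000000) mod 2 = 0+0+0+1+0+0+0+0+0+0+0+0+0+0+0+0+0+0+0+0+0+0+0+0+0+0 mod 2 = 1
  c[7] = d·G[:,7] = (01011110100100111111101100)·(00001111111000000011111111) mod 2 = 0+0+0+0+1+1+1+0+1+0+0+0+0+0+0+0+0+0+1+1+1+0+1+1+0+0 mod 2 = 1
  c[8] = d·G[:,8] = (01011110100100111111101100)·(00001000000000000000000000) mod 2 = 0+0+0+0+1+0+0+0+0+0+0+0+0+0+0+0+0+0+0+0+0+0+0+0+0+0 mod 2 = 1
  c[9] = d·G[:,9] = (01011110100100111111101100)·(00000100000000000000000000) mod 2 = 0+0+0+0+0+1+0+0+0+0+0+0+0+0+0+0+0+0+0+0+0+0+0+0+0+0 mod 2 = 1
  c[10] = d·G[:,10] = (01011110100100111111101100)·(00000010000000000000000000) mod 2 = 0+0+0+0+0+0+1+0+0+0+0+0+0+0+0+0+0+0+0+0+0+0+0+0+0+0 mod 2 = 1
  c[11] = d·G[:,11] = (01011110100100111111101100)·(00000001000000000000000000) mod 2 = 0+0+0+0+0+0+0+0+0+0+0+0+0+0+0+0+0+0+0+0+0+0+0+0+0+0 mod 2 = 0
  c[12] = d·G[:,12] = (01011110100100111111101100)·(00000000100000000000000000) mod 2 = 0+0+0+0+0+0+0+0+1+0+0+0+0+0+0+0+0+0+0+0+0+0+0+0+0+0 mod 2 = 1
  c[13] = d·G[:,13] = (01011110100100111111101100)·(00000000010000000000000000) mod 2 = 0+0+0+0+0+0+0+0+0+0+0+0+0+0+0+0+0+0+0+0+0+0+0+0+0+0 mod 2 = 0
  c[14] = d·G[:,14] = (01011110100100111111101100)·(00000000001000000000000000) mod 2 = 0+0+0+0+0+0+0+0+0+0+0+0+0+0+0+0+0+0+0+0+0+0+0+0+0+0 mod 2 = 0
  c[15] = d·G[:,15] = (01011110100100111111101100)·(00000000000111111111111111) mod 2 = 0+0+0+0+0+0+0+0+0+0+0+1+0+0+1+1+1+1+1+1+1+0+1+1+0+0 mod 2 = 0
  c[16] = d·G[:,16] = (01011110100100111111101100)·(00000000000100000000000000) mod 2 = 0+0+0+0+0+0+0+0+0+0+0+1+0+0+0+0+0+0+0+0+0+0+0+0+0+0 mod 2 = 1
  c[17] = d·G[:,17] = (01011110100100111111101100)·(00000000000010000000000000) mod 2 = 0+0+0+0+0+0+0+0+0+0+0+0+0+0+0+0+0+0+0+0+0+0+0+0+0+0 mod 2 = 0
  c[18] = d·G[:,18] = (01011110100100111111101100)·(00000000000001000000000000) mod 2 = 0+0+0+0+0+0+0+0+0+0+0+0+0+0+0+0+0+0+0+0+0+0+0+0+0+0 mod 2 = 0
  c[19] = d·G[:,19] = (01011110100100111111101100)·(00000000000000100000000000) mod 2 = 0+0+0+0+0+0+0+0+0+0+0+0+0+0+1+0+0+0+0+0+0+0+0+0+0+0 mod 2 = 1
  c[20] = d·G[:,20] = (01011110100100111111101100)·(00000000000000010000000000) mod 2 = 0+0+0+0+0+0+0+0+0+0+0+0+0+0+0+1+0+0+0+0+0+0+0+0+0+0 mod 2 = 1
  c[21] = d·G[:,21] = (01011110100100111111101100)·(00000000000000001000000000) mod 2 = 0+0+0+0+0+0+0+0+0+0+0+0+0+0+0+0+1+0+0+0+0+0+0+0+0+0 mod 2 = 1
  c[22] = d·G[:,22] = (01011110100100111111101100)·(00000000000000000100000000) mod 2 = 0+0+0+0+0+0+0+0+0+0+0+0+0+0+0+0+0+1+0+0+0+0+0+0+0+0 mod 2 = 1
  c[23] = d·G[:,23] = (01011110100100111111101100)·(00000000000000000010000000) mod 2 = 0+0+0+0+0+0+0+0+0+0+0+0+0+0+0+0+0+0+1+0+0+0+0+0+0+0 mod 2 = 1
  c[24] = d·G[:,24] = (01011110100100111111101100)·(00000000000000000001000000) mod 2 = 0+0+0+0+0+0+0+0+0+0+0+0+0+0+0+0+0+0+0+1+0+0+0+0+0+0 mod 2 = 1
  c[25] = d·G[:,25] = (01011110100100111111101100)·(00000000000000000000100000) mod 2 = 0+0+0+0+0+0+0+0+0+0+0+0+0+0+0+0+0+0+0+0+1+0+0+0+0+0 mod 2 = 1
  c[26] = d·G[:,26] = (01011110100100111111101100)·(00000000000000000000010000) mod 2 = 0+0+0+0+0+0+0+0+0+0+0+0+0+0+0+0+0+0+0+0+0+0+0+0+0+0 mod 2 = 0
  c[27] = d·G[:,27] = (01011110100100111111101100)·(00000000000000000000001000) mod 2 = 0+0+0+0+0+0+0+0+0+0+0+0+0+0+0+0+0+0+0+0+0+0+1+0+0+0 mod 2 = 1
  c[28] = d·G[:,28] = (01011110100100111111101100)·(00000000000000000000000100) mod 2 = 0+0+0+0+0+0+0+0+0+0+0+0+0+0+0+0+0+0+0+0+0+0+0+1+0+0 mod 2 = 1
  c[29] = d·G[:,29] = (01011110100100111111101100)·(00000000000000000000000010) mod 2 = 0+0+0+0+0+0+0+0+0+0+0+0+0+0+0+0+0+0+0+0+0+0+0+0+0+0 mod 2 = 0
  c[30] = d·G[:,30] = (01011110100100111111101100)·(00000000000000000000000001) mod 2 = 0+0+0+0+0+0+0+0+0+0+0+0+0+0+0+0+0+0+0+0+0+0+0+0+0+0 mod 2 = 0
Codeword = 0001101111101000100111111101100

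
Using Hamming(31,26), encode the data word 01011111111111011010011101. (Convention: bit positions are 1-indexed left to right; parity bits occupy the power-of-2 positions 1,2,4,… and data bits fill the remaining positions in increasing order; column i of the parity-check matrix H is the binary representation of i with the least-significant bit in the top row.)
Codeword c = d · G (mod 2), d = 01011111111111011010011101:
  c[0] = d·G[:,0] = (01011111111111011010011101)·(11011010101101010101010101) mod 2 = 0+1+0+1+1+0+1+0+1+0+1+1+0+1+0+1+0+0+0+0+0+1+0+1+0+1 mod 2 = 0
  c[1] = d·G[:,1] = (01011111111111011010011101)·(10110110011011001100110011) mod 2 = 0+0+0+1+0+1+1+0+0+1+1+0+1+1+0+0+1+0+0+0+0+1+0+0+0+1 mod 2 = 0
  c[2] = d·G[:,2] = (01011111111111011010011101)·(10000000000000000000000000) mod 2 = 0+0+0+0+0+0+0+0+0+0+0+0+0+0+0+0+0+0+0+0+0+0+0+0+0+0 mod 2 = 0
  c[3] = d·G[:,3] = (01011111111111011010011101)·(01110001111000111100001111) mod 2 = 0+1+0+1+0+0+0+1+1+1+1+0+0+0+0+1+1+0+0+0+0+0+1+1+0+1 mod 2 = 1
  c[4] = d·G[:,4] = (01011111111111011010011101)·(01000000000000000000000000) mod 2 = 0+1+0+0+0+0+0+0+0+0+0+0+0+0+0+0+0+0+0+0+0+0+0+0+0+0 mod 2 = 1
  c[5] = d·G[:,5] = (01011111111111011010011101)·(00100000000000000000000000) mod 2 = 0+0+0+0+0+0+0+0+0+0+0+0+0+0+0+0+0+0+0+0+0+0+0+0+0+0 mod 2 = 0
  c[6] = d·G[:,6] = (01011111111111011010011101)·(00010000000000000000000000) mod 2 = 0+0+0+1+0+0+0+0+0+0+0+0+0+0+0+0+0+0+0+0+0+0+0+0+0+0 mod 2 = 1
  c[7] = d·G[:,7] = (01011111111111011010011101)·(00001111111000000011111111) mod 2 = 0+0+0+0+1+1+1+1+1+1+1+0+0+0+0+0+0+0+1+0+0+1+1+1+0+1 mod 2 = 0
  c[8] = d·G[:,8] = (01011111111111011010011101)·(00001000000000000000000000) mod 2 = 0+0+0+0+1+0+0+0+0+0+0+0+0+0+0+0+0+0+0+0+0+0+0+0+0+0 mod 2 = 1
  c[9] = d·G[:,9] = (01011111111111011010011101)·(00000100000000000000000000) mod 2 = 0+0+0+0+0+1+0+0+0+0+0+0+0+0+0+0+0+0+0+0+0+0+0+0+0+0 mod 2 = 1
  c[10] = d·G[:,10] = (01011111111111011010011101)·(00000010000000000000000000) mod 2 = 0+0+0+0+0+0+1+0+0+0+0+0+0+0+0+0+0+0+0+0+0+0+0+0+0+0 mod 2 = 1
  c[11] = d·G[:,11] = (01011111111111011010011101)·(00000001000000000000000000) mod 2 = 0+0+0+0+0+0+0+1+0+0+0+0+0+0+0+0+0+0+0+0+0+0+0+0+0+0 mod 2 = 1
  c[12] = d·G[:,12] = (01011111111111011010011101)·(00000000100000000000000000) mod 2 = 0+0+0+0+0+0+0+0+1+0+0+0+0+0+0+0+0+0+0+0+0+0+0+0+0+0 mod 2 = 1
  c[13] = d·G[:,13] = (01011111111111011010011101)·(00000000010000000000000000) mod 2 = 0+0+0+0+0+0+0+0+0+1+0+0+0+0+0+0+0+0+0+0+0+0+0+0+0+0 mod 2 = 1
  c[14] = d·G[:,14] = (01011111111111011010011101)·(00000000001000000000000000) mod 2 = 0+0+0+0+0+0+0+0+0+0+1+0+0+0+0+0+0+0+0+0+0+0+0+0+0+0 mod 2 = 1
  c[15] = d·G[:,15] = (01011111111111011010011101)·(00000000000111111111111111) mod 2 = 0+0+0+0+0+0+0+0+0+0+0+1+1+1+0+1+1+0+1+0+0+1+1+1+0+1 mod 2 = 0
  c[16] = d·G[:,16] = (01011111111111011010011101)·(00000000000100000000000000) mod 2 = 0+0+0+0+0+0+0+0+0+0+0+1+0+0+0+0+0+0+0+0+0+0+0+0+0+0 mod 2 = 1
  c[17] = d·G[:,17] = (01011111111111011010011101)·(00000000000010000000000000) mod 2 = 0+0+0+0+0+0+0+0+0+0+0+0+1+0+0+0+0+0+0+0+0+0+0+0+0+0 mod 2 = 1
  c[18] = d·G[:,18] = (01011111111111011010011101)·(00000000000001000000000000) mod 2 = 0+0+0+0+0+0+0+0+0+0+0+0+0+1+0+0+0+0+0+0+0+0+0+0+0+0 mod 2 = 1
  c[19] = d·G[:,19] = (01011111111111011010011101)·(00000000000000100000000000) mod 2 = 0+0+0+0+0+0+0+0+0+0+0+0+0+0+0+0+0+0+0+0+0+0+0+0+0+0 mod 2 = 0
  c[20] = d·G[:,20] = (01011111111111011010011101)·(00000000000000010000000000) mod 2 = 0+0+0+0+0+0+0+0+0+0+0+0+0+0+0+1+0+0+0+0+0+0+0+0+0+0 mod 2 = 1
  c[21] = d·G[:,21] = (01011111111111011010011101)·(00000000000000001000000000) mod 2 = 0+0+0+0+0+0+0+0+0+0+0+0+0+0+0+0+1+0+0+0+0+0+0+0+0+0 mod 2 = 1
  c[22] = d·G[:,22] = (01011111111111011010011101)·(00000000000000000100000000) mod 2 = 0+0+0+0+0+0+0+0+0+0+0+0+0+0+0+0+0+0+0+0+0+0+0+0+0+0 mod 2 = 0
  c[23] = d·G[:,23] = (01011111111111011010011101)·(00000000000000000010000000) mod 2 = 0+0+0+0+0+0+0+0+0+0+0+0+0+0+0+0+0+0+1+0+0+0+0+0+0+0 mod 2 = 1
  c[24] = d·G[:,24] = (01011111111111011010011101)·(00000000000000000001000000) mod 2 = 0+0+0+0+0+0+0+0+0+0+0+0+0+0+0+0+0+0+0+0+0+0+0+0+0+0 mod 2 = 0
  c[25] = d·G[:,25] = (01011111111111011010011101)·(00000000000000000000100000) mod 2 = 0+0+0+0+0+0+0+0+0+0+0+0+0+0+0+0+0+0+0+0+0+0+0+0+0+0 mod 2 = 0
  c[26] = d·G[:,26] = (01011111111111011010011101)·(00000000000000000000010000) mod 2 = 0+0+0+0+0+0+0+0+0+0+0+0+0+0+0+0+0+0+0+0+0+1+0+0+0+0 mod 2 = 1
  c[27] = d·G[:,27] = (01011111111111011010011101)·(00000000000000000000001000) mod 2 = 0+0+0+0+0+0+0+0+0+0+0+0+0+0+0+0+0+0+0+0+0+0+1+0+0+0 mod 2 = 1
  c[28] = d·G[:,28] = (01011111111111011010011101)·(00000000000000000000000100) mod 2 = 0+0+0+0+0+0+0+0+0+0+0+0+0+0+0+0+0+0+0+0+0+0+0+1+0+0 mod 2 = 1
  c[29] = d·G[:,29] = (01011111111111011010011101)·(00000000000000000000000010) mod 2 = 0+0+0+0+0+0+0+0+0+0+0+0+0+0+0+0+0+0+0+0+0+0+0+0+0+0 mod 2 = 0
  c[30] = d·G[:,30] = (01011111111111011010011101)·(00000000000000000000000001) mod 2 = 0+0+0+0+0+0+0+0+0+0+0+0+0+0+0+0+0+0+0+0+0+0+0+0+0+1 mod 2 = 1
Codeword = 0001101011111110111011010011101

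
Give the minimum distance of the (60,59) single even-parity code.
d_min = 2 (flipping one data bit also flips the parity bit, so the two closest codewords differ in exactly 2 positions).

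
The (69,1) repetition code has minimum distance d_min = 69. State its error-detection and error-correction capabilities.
Detection only: up to d_min − 1 = 68 errors.
Correction: up to ⌊(d_min − 1)/2⌋ = ⌊68/2⌋ = 34 errors.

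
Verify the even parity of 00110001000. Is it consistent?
Sum of all bits: 0+0+1+1+0+0+0+1+0+0+0 = 3; 3 mod 2 = 1. Result is 1 → parity error detected.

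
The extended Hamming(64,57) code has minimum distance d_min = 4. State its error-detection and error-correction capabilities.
Detection only: up to d_min − 1 = 3 errors.
Correction: up to ⌊(d_min − 1)/2⌋ = ⌊3/2⌋ = 1 errors.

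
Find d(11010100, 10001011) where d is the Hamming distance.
XOR = 01011111, count of 1s = 6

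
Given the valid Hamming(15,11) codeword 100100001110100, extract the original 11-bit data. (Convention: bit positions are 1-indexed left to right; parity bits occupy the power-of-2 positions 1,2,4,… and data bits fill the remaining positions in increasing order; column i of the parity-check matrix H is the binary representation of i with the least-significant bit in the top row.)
Parity bits occupy power-of-2 positions; data bits are at positions {3,5,6,7,9,10,11,12,13,14,15} (1-indexed).
Extract: c[3]=0 c[5]=0 c[6]=0 c[7]=0 c[9]=1 c[10]=1 c[11]=1 c[12]=0 c[13]=1 c[14]=0 c[15]=0
Data = 00001110100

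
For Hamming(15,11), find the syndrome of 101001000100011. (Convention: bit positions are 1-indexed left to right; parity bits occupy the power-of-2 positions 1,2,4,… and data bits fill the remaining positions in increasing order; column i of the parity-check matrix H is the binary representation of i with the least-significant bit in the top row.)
Syndrome s = H · r^T (mod 2), r = 101001000100011:
  s[0] = (101010101010101)·(101001000100011) mod 2 = 1+0+1+0+0+0+0+0+0+0+0+0+0+0+1 mod 2 = 1
  s[1] = (011001100110011)·(101001000100011) mod 2 = 0+0+1+0+0+1+0+0+0+1+0+0+0+1+1 mod 2 = 1
  s[2] = (000111100001111)·(101001000100011) mod 2 = 0+0+0+0+0+1+0+0+0+0+0+0+0+1+1 mod 2 = 1
  s[3] = (000000011111111)·(101001000100011) mod 2 = 0+0+0+0+0+0+0+0+0+1+0+0+0+1+1 mod 2 = 1
Syndrome = 1111
Non-zero syndrome: error at position 15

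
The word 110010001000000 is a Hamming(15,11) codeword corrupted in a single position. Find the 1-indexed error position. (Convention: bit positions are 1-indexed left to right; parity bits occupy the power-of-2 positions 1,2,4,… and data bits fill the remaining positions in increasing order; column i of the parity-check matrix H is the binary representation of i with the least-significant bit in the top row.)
Syndrome s = H · r^T (mod 2), r = 110010001000000:
  s[0] = (101010101010101)·(110010001000000) mod 2 = 1+0+0+0+1+0+0+0+1+0+0+0+0+0+0 mod 2 = 1
  s[1] = (011001100110011)·(110010001000000) mod 2 = 0+1+0+0+0+0+0+0+0+0+0+0+0+0+0 mod 2 = 1
  s[2] = (000111100001111)·(110010001000000) mod 2 = 0+0+0+0+1+0+0+0+0+0+0+0+0+0+0 mod 2 = 1
  s[3] = (000000011111111)·(110010001000000) mod 2 = 0+0+0+0+0+0+0+0+1+0+0+0+0+0+0 mod 2 = 1
Syndrome = 1111
Column i of H is the binary representation of i, so the syndrome is the binary index of the flipped bit.
Read s = 1111 with s[0] as LSB: 1·2^0 + 1·2^1 + 1·2^2 + 1·2^3 = 15.
Error is at bit position 15.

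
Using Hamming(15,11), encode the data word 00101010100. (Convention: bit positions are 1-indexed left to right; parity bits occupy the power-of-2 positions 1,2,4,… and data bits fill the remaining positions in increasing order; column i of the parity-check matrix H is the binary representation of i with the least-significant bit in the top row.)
Codeword c = d · G (mod 2), d = 00101010100:
  c[0] = d·G[:,0] = (00101010100)·(11011010101) mod 2 = 0+0+0+0+1+0+1+0+1+0+0 mod 2 = 1
  c[1] = d·G[:,1] = (00101010100)·(10110110011) mod 2 = 0+0+1+0+0+0+1+0+0+0+0 mod 2 = 0
  c[2] = d·G[:,2] = (00101010100)·(10000000000) mod 2 = 0+0+0+0+0+0+0+0+0+0+0 mod 2 = 0
  c[3] = d·G[:,3] = (00101010100)·(01110001111) mod 2 = 0+0+1+0+0+0+0+0+1+0+0 mod 2 = 0
  c[4] = d·G[:,4] = (00101010100)·(01000000000) mod 2 = 0+0+0+0+0+0+0+0+0+0+0 mod 2 = 0
  c[5] = d·G[:,5] = (00101010100)·(00100000000) mod 2 = 0+0+1+0+0+0+0+0+0+0+0 mod 2 = 1
  c[6] = d·G[:,6] = (00101010100)·(00010000000) mod 2 = 0+0+0+0+0+0+0+0+0+0+0 mod 2 = 0
  c[7] = d·G[:,7] = (00101010100)·(00001111111) mod 2 = 0+0+0+0+1+0+1+0+1+0+0 mod 2 = 1
  c[8] = d·G[:,8] = (00101010100)·(00001000000) mod 2 = 0+0+0+0+1+0+0+0+0+0+0 mod 2 = 1
  c[9] = d·G[:,9] = (00101010100)·(00000100000) mod 2 = 0+0+0+0+0+0+0+0+0+0+0 mod 2 = 0
  c[10] = d·G[:,10] = (00101010100)·(00000010000) mod 2 = 0+0+0+0+0+0+1+0+0+0+0 mod 2 = 1
  c[11] = d·G[:,11] = (00101010100)·(00000001000) mod 2 = 0+0+0+0+0+0+0+0+0+0+0 mod 2 = 0
  c[12] = d·G[:,12] = (00101010100)·(00000000100) mod 2 = 0+0+0+0+0+0+0+0+1+0+0 mod 2 = 1
  c[13] = d·G[:,13] = (00101010100)·(00000000010) mod 2 = 0+0+0+0+0+0+0+0+0+0+0 mod 2 = 0
  c[14] = d·G[:,14] = (00101010100)·(00000000001) mod 2 = 0+0+0+0+0+0+0+0+0+0+0 mod 2 = 0
Codeword = 100001011010100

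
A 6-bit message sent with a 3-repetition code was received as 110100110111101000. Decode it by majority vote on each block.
Split into 3-bit blocks and majority-vote each:
  block 1 = 110: 2 ones, 1 zeros → 1
  block 2 = 100: 1 ones, 2 zeros → 0
  block 3 = 110: 2 ones, 1 zeros → 1
  block 4 = 111: 3 ones, 0 zeros → 1
  block 5 = 101: 2 ones, 1 zeros → 1
  block 6 = 000: 0 ones, 3 zeros → 0
Decoded = 101110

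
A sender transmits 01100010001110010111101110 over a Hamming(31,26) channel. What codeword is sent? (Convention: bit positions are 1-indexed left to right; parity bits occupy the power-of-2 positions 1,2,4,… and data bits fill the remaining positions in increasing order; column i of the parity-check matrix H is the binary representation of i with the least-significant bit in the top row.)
Codeword c = d · G (mod 2), d = 01100010001110010111101110:
  c[0] = d·G[:,0] = (01100010001110010111101110)·(11011010101101010101010101) mod 2 = 0+1+0+0+0+0+1+0+0+0+1+1+0+0+0+1+0+1+0+1+0+0+0+1+0+0 mod 2 = 0
  c[1] = d·G[:,1] = (01100010001110010111101110)·(10110110011011001100110011) mod 2 = 0+0+1+0+0+0+1+0+0+0+1+0+1+0+0+0+0+1+0+0+1+0+0+0+1+0 mod 2 = 1
  c[2] = d·G[:,2] = (01100010001110010111101110)·(10000000000000000000000000) mod 2 = 0+0+0+0+0+0+0+0+0+0+0+0+0+0+0+0+0+0+0+0+0+0+0+0+0+0 mod 2 = 0
  c[3] = d·G[:,3] = (01100010001110010111101110)·(01110001111000111100001111) mod 2 = 0+1+1+0+0+0+0+0+0+0+1+0+0+0+0+1+0+1+0+0+0+0+1+1+1+0 mod 2 = 0
  c[4] = d·G[:,4] = (01100010001110010111101110)·(01000000000000000000000000) mod 2 = 0+1+0+0+0+0+0+0+0+0+0+0+0+0+0+0+0+0+0+0+0+0+0+0+0+0 mod 2 = 1
  c[5] = d·G[:,5] = (01100010001110010111101110)·(00100000000000000000000000) mod 2 = 0+0+1+0+0+0+0+0+0+0+0+0+0+0+0+0+0+0+0+0+0+0+0+0+0+0 mod 2 = 1
  c[6] = d·G[:,6] = (01100010001110010111101110)·(00010000000000000000000000) mod 2 = 0+0+0+0+0+0+0+0+0+0+0+0+0+0+0+0+0+0+0+0+0+0+0+0+0+0 mod 2 = 0
  c[7] = d·G[:,7] = (01100010001110010111101110)·(00001111111000000011111111) mod 2 = 0+0+0+0+0+0+1+0+0+0+1+0+0+0+0+0+0+0+1+1+1+0+1+1+1+0 mod 2 = 0
  c[8] = d·G[:,8] = (01100010001110010111101110)·(00001000000000000000000000) mod 2 = 0+0+0+0+0+0+0+0+0+0+0+0+0+0+0+0+0+0+0+0+0+0+0+0+0+0 mod 2 = 0
  c[9] = d·G[:,9] = (01100010001110010111101110)·(00000100000000000000000000) mod 2 = 0+0+0+0+0+0+0+0+0+0+0+0+0+0+0+0+0+0+0+0+0+0+0+0+0+0 mod 2 = 0
  c[10] = d·G[:,10] = (01100010001110010111101110)·(00000010000000000000000000) mod 2 = 0+0+0+0+0+0+1+0+0+0+0+0+0+0+0+0+0+0+0+0+0+0+0+0+0+0 mod 2 = 1
  c[11] = d·G[:,11] = (01100010001110010111101110)·(00000001000000000000000000) mod 2 = 0+0+0+0+0+0+0+0+0+0+0+0+0+0+0+0+0+0+0+0+0+0+0+0+0+0 mod 2 = 0
  c[12] = d·G[:,12] = (01100010001110010111101110)·(00000000100000000000000000) mod 2 = 0+0+0+0+0+0+0+0+0+0+0+0+0+0+0+0+0+0+0+0+0+0+0+0+0+0 mod 2 = 0
  c[13] = d·G[:,13] = (01100010001110010111101110)·(00000000010000000000000000) mod 2 = 0+0+0+0+0+0+0+0+0+0+0+0+0+0+0+0+0+0+0+0+0+0+0+0+0+0 mod 2 = 0
  c[14] = d·G[:,14] = (01100010001110010111101110)·(00000000001000000000000000) mod 2 = 0+0+0+0+0+0+0+0+0+0+1+0+0+0+0+0+0+0+0+0+0+0+0+0+0+0 mod 2 = 1
  c[15] = d·G[:,15] = (01100010001110010111101110)·(00000000000111111111111111) mod 2 = 0+0+0+0+0+0+0+0+0+0+0+1+1+0+0+1+0+1+1+1+1+0+1+1+1+0 mod 2 = 0
  c[16] = d·G[:,16] = (01100010001110010111101110)·(00000000000100000000000000) mod 2 = 0+0+0+0+0+0+0+0+0+0+0+1+0+0+0+0+0+0+0+0+0+0+0+0+0+0 mod 2 = 1
  c[17] = d·G[:,17] = (01100010001110010111101110)·(00000000000010000000000000) mod 2 = 0+0+0+0+0+0+0+0+0+0+0+0+1+0+0+0+0+0+0+0+0+0+0+0+0+0 mod 2 = 1
  c[18] = d·G[:,18] = (01100010001110010111101110)·(00000000000001000000000000) mod 2 = 0+0+0+0+0+0+0+0+0+0+0+0+0+0+0+0+0+0+0+0+0+0+0+0+0+0 mod 2 = 0
  c[19] = d·G[:,19] = (01100010001110010111101110)·(00000000000000100000000000) mod 2 = 0+0+0+0+0+0+0+0+0+0+0+0+0+0+0+0+0+0+0+0+0+0+0+0+0+0 mod 2 = 0
  c[20] = d·G[:,20] = (01100010001110010111101110)·(00000000000000010000000000) mod 2 = 0+0+0+0+0+0+0+0+0+0+0+0+0+0+0+1+0+0+0+0+0+0+0+0+0+0 mod 2 = 1
  c[21] = d·G[:,21] = (01100010001110010111101110)·(00000000000000001000000000) mod 2 = 0+0+0+0+0+0+0+0+0+0+0+0+0+0+0+0+0+0+0+0+0+0+0+0+0+0 mod 2 = 0
  c[22] = d·G[:,22] = (01100010001110010111101110)·(00000000000000000100000000) mod 2 = 0+0+0+0+0+0+0+0+0+0+0+0+0+0+0+0+0+1+0+0+0+0+0+0+0+0 mod 2 = 1
  c[23] = d·G[:,23] = (01100010001110010111101110)·(00000000000000000010000000) mod 2 = 0+0+0+0+0+0+0+0+0+0+0+0+0+0+0+0+0+0+1+0+0+0+0+0+0+0 mod 2 = 1
  c[24] = d·G[:,24] = (01100010001110010111101110)·(00000000000000000001000000) mod 2 = 0+0+0+0+0+0+0+0+0+0+0+0+0+0+0+0+0+0+0+1+0+0+0+0+0+0 mod 2 = 1
  c[25] = d·G[:,25] = (01100010001110010111101110)·(00000000000000000000100000) mod 2 = 0+0+0+0+0+0+0+0+0+0+0+0+0+0+0+0+0+0+0+0+1+0+0+0+0+0 mod 2 = 1
  c[26] = d·G[:,26] = (01100010001110010111101110)·(00000000000000000000010000) mod 2 = 0+0+0+0+0+0+0+0+0+0+0+0+0+0+0+0+0+0+0+0+0+0+0+0+0+0 mod 2 = 0
  c[27] = d·G[:,27] = (01100010001110010111101110)·(00000000000000000000001000) mod 2 = 0+0+0+0+0+0+0+0+0+0+0+0+0+0+0+0+0+0+0+0+0+0+1+0+0+0 mod 2 = 1
  c[28] = d·G[:,28] = (01100010001110010111101110)·(00000000000000000000000100) mod 2 = 0+0+0+0+0+0+0+0+0+0+0+0+0+0+0+0+0+0+0+0+0+0+0+1+0+0 mod 2 = 1
  c[29] = d·G[:,29] = (01100010001110010111101110)·(00000000000000000000000010) mod 2 = 0+0+0+0+0+0+0+0+0+0+0+0+0+0+0+0+0+0+0+0+0+0+0+0+1+0 mod 2 = 1
  c[30] = d·G[:,30] = (01100010001110010111101110)·(00000000000000000000000001) mod 2 = 0+0+0+0+0+0+0+0+0+0+0+0+0+0+0+0+0+0+0+0+0+0+0+0+0+0 mod 2 = 0
Codeword = 0100110000100010110010111101110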